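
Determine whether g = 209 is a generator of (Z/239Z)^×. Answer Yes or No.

Yes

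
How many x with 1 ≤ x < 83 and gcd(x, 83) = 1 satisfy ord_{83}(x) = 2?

1

φ(83) = 83 − 1 = 82 = 2 · 41.
(Z/83Z)^× is cyclic (|G| = 82); a cyclic group of order m has exactly φ(d) elements of each order d | m, and none otherwise.
2 | 82, and φ(2) = 2 − 1 = 1.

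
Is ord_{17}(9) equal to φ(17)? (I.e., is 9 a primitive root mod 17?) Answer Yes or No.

No

φ(17) = 17 − 1 = 16 = 2^4.
9 is a primitive root mod 17 iff 9^(φ(17)/q) ≢ 1 for every prime q | φ(17), i.e. q ∈ {2}.
9^8 ≡ 1 (mod 17)  [q = 2: ≡ 1 ✗]
Since 9^8 ≡ 1, the order of 9 divides 8 < 16, so 9 is not a primitive root.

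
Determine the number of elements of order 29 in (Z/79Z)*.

0

φ(79) = 79 − 1 = 78 = 2 · 3 · 13.
In a cyclic group of order 78, there are φ(d) elements of order d for each divisor d of 78, and zero for non-divisors.
Since 29 ∤ 78, the count is 0.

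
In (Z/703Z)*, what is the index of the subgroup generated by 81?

72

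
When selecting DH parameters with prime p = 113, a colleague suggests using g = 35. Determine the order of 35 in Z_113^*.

16

The order of 35 must divide φ(113) = 113 − 1 = 112 = 2^4 · 7.
Divisors of 112: 1, 2, 4, 7, 8, 14, 16, 28, 56, 112.
Compute 35^d (mod 113) for the divisors d until we hit 1:
35^1 ≡ 35
35^2 ≡ 95
35^4 ≡ 98
35^7 ≡ 71
35^8 ≡ 112
35^14 ≡ 69
35^16 ≡ 1
So ord_113(35) = 16.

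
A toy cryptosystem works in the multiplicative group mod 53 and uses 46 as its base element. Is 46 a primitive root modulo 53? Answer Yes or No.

φ(53) = 53 − 1 = 52 = 2^2 · 13.
An element g generates (Z/53Z)^× iff g^(52/q) ≢ 1 (mod 53) for each prime q ∈ {2, 13}.
46^26 ≡ 1 (mod 53)  [q = 2: ≡ 1 ✗]
46^4 ≡ 16 (mod 53)  [q = 13: ≢ 1 ✓]
46^26 ≡ 1 shows ord(46) | 26, strictly less than φ(53); not a primitive root.

No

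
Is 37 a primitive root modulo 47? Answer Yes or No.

φ(47) = 47 − 1 = 46 = 2 · 23.
Test 37^(46/q) mod 47 for each prime factor q of 46:
37^23 ≡ 1 (mod 47)  [q = 2: ≡ 1 ✗]
37^2 ≡ 6 (mod 47)  [q = 23: ≢ 1 ✓]
Since 37^23 ≡ 1, the order of 37 divides 23 < 46, so 37 is not a primitive root.

No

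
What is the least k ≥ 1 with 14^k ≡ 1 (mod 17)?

16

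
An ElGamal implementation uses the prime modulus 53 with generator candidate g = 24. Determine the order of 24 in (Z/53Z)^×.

Since 24 ∈ (Z/53Z)^×, its order divides φ(53) = 53 − 1 = 52 = 2^2 · 13.
Divisors of 52: 1, 2, 4, 13, 26, 52.
Evaluate successive powers at the divisors of 52:
24^1 ≡ 24 (mod 53)
24^2 ≡ 46 (mod 53)
24^4 ≡ 49 (mod 53)
24^13 ≡ 1 (mod 53) ✓
Therefore the multiplicative order of 24 modulo 53 is 13.

13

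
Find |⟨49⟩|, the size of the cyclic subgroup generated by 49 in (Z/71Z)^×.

35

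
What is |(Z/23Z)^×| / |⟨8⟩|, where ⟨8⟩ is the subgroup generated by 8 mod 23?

By Lagrange's theorem, ord_23(8) divides φ(23) = 23 − 1 = 22 = 2 · 11.
Divisors of 22: 1, 2, 11, 22.
Evaluate successive powers at the divisors of 22:
8^1 ≡ 8 (mod 23)
8^2 ≡ 18 (mod 23)
8^11 ≡ 1 (mod 23) ✓
So ord_23(8) = 11, hence |⟨8⟩| = 11.
[(Z/23Z)^× : ⟨8⟩] = 22/11 = 2.

2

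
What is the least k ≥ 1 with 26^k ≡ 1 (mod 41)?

40

By Lagrange's theorem, ord_41(26) divides φ(41) = 41 − 1 = 40 = 2^3 · 5.
Divisors of 40: 1, 2, 4, 5, 8, 10, 20, 40.
Check 26^d mod 41 for each divisor in increasing order:
26^1 ≡ 26
26^2 ≡ 20
26^4 ≡ 31
26^5 ≡ 27
26^8 ≡ 18
26^10 ≡ 32
26^20 ≡ 40
26^40 ≡ 1
The smallest such exponent is 40, so the order of 26 is 40.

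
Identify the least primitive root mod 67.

φ(67) = 67 − 1 = 66 = 2 · 3 · 11.
Test candidates g = 2, 3, … against the prime factors q ∈ {2, 3, 11} of φ(67): g is a generator iff g^(66/q) ≢ 1 for every such q.
g = 2: 2^33 ≡ 66; 2^22 ≡ 37; 2^6 ≡ 64 — none is 1, so 2 is a primitive root.
Hence the least primitive root of 67 is 2.

2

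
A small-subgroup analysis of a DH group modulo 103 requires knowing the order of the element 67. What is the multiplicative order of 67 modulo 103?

102

By Lagrange's theorem, ord_103(67) divides φ(103) = 103 − 1 = 102 = 2 · 3 · 17.
Divisors of 102: 1, 2, 3, 6, 17, 34, 51, 102.
Evaluate successive powers at the divisors of 102:
67^1 ≡ 67 (mod 103)
67^2 ≡ 60 (mod 103)
67^3 ≡ 3 (mod 103)
67^6 ≡ 9 (mod 103)
67^17 ≡ 57 (mod 103)
67^34 ≡ 56 (mod 103)
67^51 ≡ 102 (mod 103)
67^102 ≡ 1 (mod 103) ✓
So ord_103(67) = 102.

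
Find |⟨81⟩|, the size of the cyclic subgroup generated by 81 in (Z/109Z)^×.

27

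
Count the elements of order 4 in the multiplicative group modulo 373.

φ(373) = 373 − 1 = 372 = 2^2 · 3 · 31.
(Z/373Z)^× is cyclic (|G| = 372); a cyclic group of order m has exactly φ(d) elements of each order d | m, and none otherwise.
4 = 2^2 divides 372, and φ(4) = 2.

2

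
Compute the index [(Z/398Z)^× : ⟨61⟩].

18

Since 61 ∈ (Z/398Z)^×, its order divides φ(398) = φ(2)·φ(199) = 1·198 = 198 = 2 · 3^2 · 11.
Divisors of 198: 1, 2, 3, 6, 9, 11, 18, 22, 33, 66, 99, 198.
Test each divisor d:
61^1 ≡ 61 (mod 398)
61^2 ≡ 139 (mod 398)
61^3 ≡ 121 (mod 398)
61^6 ≡ 313 (mod 398)
61^9 ≡ 63 (mod 398)
61^11 ≡ 1 (mod 398) ✓
So ord_398(61) = 11, hence |⟨61⟩| = 11.
[(Z/398Z)^× : ⟨61⟩] = 198/11 = 18.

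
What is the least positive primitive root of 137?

φ(137) = 137 − 1 = 136 = 2^3 · 17.
g is a primitive root iff g^(136/q) ≢ 1 (mod 137) for each prime q ∈ {2, 17}.
g = 2: 2^68 ≡ 1 — hits 1, so not a primitive root.
g = 3: 3^68 ≡ 136; 3^8 ≡ 122 — none is 1, so 3 is a primitive root.
So 3 is the smallest generator of (Z/137Z)^×.

3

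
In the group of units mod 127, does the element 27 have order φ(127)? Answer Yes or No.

φ(127) = 127 − 1 = 126 = 2 · 3^2 · 7.
It suffices to check that the order of 27 is not a proper divisor of 126: compute 27^(126/q) for q ∈ {2, 3, 7}.
27^63 ≡ 126 (mod 127)  [q = 2: ≢ 1 ✓]
27^42 ≡ 1 (mod 127)  [q = 3: ≡ 1 ✗]
27^18 ≡ 64 (mod 127)  [q = 7: ≢ 1 ✓]
Since 27^42 ≡ 1, the order of 27 divides 42 < 126, so 27 is not a primitive root.

No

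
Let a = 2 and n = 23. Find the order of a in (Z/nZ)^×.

The order of 2 must divide φ(23) = 23 − 1 = 22 = 2 · 11.
Divisors of 22: 1, 2, 11, 22.
Test each divisor d:
2^1 ≡ 2
2^2 ≡ 4
2^11 ≡ 1
Hence ord(2) = 11.

11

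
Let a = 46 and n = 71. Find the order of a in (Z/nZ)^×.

Since 46 ∈ (Z/71Z)^×, its order divides φ(71) = 71 − 1 = 70 = 2 · 5 · 7.
Divisors of 70: 1, 2, 5, 7, 10, 14, 35, 70.
Test each divisor d:
46^1 ≡ 46 (mod 71)
46^2 ≡ 57 (mod 71)
46^5 ≡ 70 (mod 71)
46^7 ≡ 14 (mod 71)
46^10 ≡ 1 (mod 71) ✓
The smallest such exponent is 10, so the order of 46 is 10.

10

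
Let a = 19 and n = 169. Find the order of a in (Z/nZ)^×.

12

By Lagrange's theorem, ord_169(19) divides φ(169) = φ(13^2) = 13·(13−1) = 156 = 2^2 · 3 · 13.
Divisors of 156: 1, 2, 3, 4, 6, 12, 13, 26, 39, 52, 78, 156.
Compute 19^d (mod 169) for the divisors d until we hit 1:
19^1 ≡ 19 (mod 169)
19^2 ≡ 23 (mod 169)
19^3 ≡ 99 (mod 169)
19^4 ≡ 22 (mod 169)
19^6 ≡ 168 (mod 169)
19^12 ≡ 1 (mod 169) ✓
Hence ord(19) = 12.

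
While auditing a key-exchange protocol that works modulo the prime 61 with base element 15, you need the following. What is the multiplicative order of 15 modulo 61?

15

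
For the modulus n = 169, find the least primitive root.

φ(169) = φ(13^2) = 13·(13−1) = 156 = 2^2 · 3 · 13.
Test candidates g = 2, 3, … against the prime factors q ∈ {2, 3, 13} of φ(169): g is a generator iff g^(156/q) ≢ 1 for every such q.
g = 2: 2^78 ≡ 168; 2^52 ≡ 146; 2^12 ≡ 40 — none is 1, so 2 is a primitive root.
The smallest primitive root modulo 169 is 2.

2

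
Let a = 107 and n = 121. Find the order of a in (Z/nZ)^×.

110

ord(107) | φ(121) = φ(11^2) = 11·(11−1) = 110 = 2 · 5 · 11.
Divisors of 110: 1, 2, 5, 10, 11, 22, 55, 110.
Evaluate successive powers at the divisors of 110:
107^1 ≡ 107 (mod 121)
107^2 ≡ 75 (mod 121)
107^5 ≡ 21 (mod 121)
107^10 ≡ 78 (mod 121)
107^11 ≡ 118 (mod 121)
107^22 ≡ 9 (mod 121)
107^55 ≡ 120 (mod 121)
107^110 ≡ 1 (mod 121) ✓
Hence ord(107) = 110.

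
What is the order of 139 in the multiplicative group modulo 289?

The order of 139 must divide φ(289) = φ(17^2) = 17·(17−1) = 272 = 2^4 · 17.
Divisors of 272: 1, 2, 4, 8, 16, 17, 34, 68, 136, 272.
Evaluate successive powers at the divisors of 272:
139^1 ≡ 139 (mod 289)
139^2 ≡ 247 (mod 289)
139^4 ≡ 30 (mod 289)
139^8 ≡ 33 (mod 289)
139^16 ≡ 222 (mod 289)
139^17 ≡ 224 (mod 289)
139^34 ≡ 179 (mod 289)
139^68 ≡ 251 (mod 289)
139^136 ≡ 288 (mod 289)
139^272 ≡ 1 (mod 289) ✓
So ord_289(139) = 272.

272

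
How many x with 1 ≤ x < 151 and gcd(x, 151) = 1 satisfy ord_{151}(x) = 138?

φ(151) = 151 − 1 = 150 = 2 · 3 · 5^2.
In a cyclic group of order 150, there are φ(d) elements of order d for each divisor d of 150, and zero for non-divisors.
138 does not divide 150, so no element of (Z/151Z)^× has order 138.

0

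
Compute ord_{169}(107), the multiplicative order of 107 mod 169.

The order of 107 must divide φ(169) = φ(13^2) = 13·(13−1) = 156 = 2^2 · 3 · 13.
Divisors of 156: 1, 2, 3, 4, 6, 12, 13, 26, 39, 52, 78, 156.
Compute 107^d (mod 169) for the divisors d until we hit 1:
107^1 ≡ 107
107^2 ≡ 126
107^3 ≡ 131
107^4 ≡ 159
107^6 ≡ 92
107^12 ≡ 14
107^13 ≡ 146
107^26 ≡ 22
107^39 ≡ 1
The smallest such exponent is 39, so the order of 107 is 39.

39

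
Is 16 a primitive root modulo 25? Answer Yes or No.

No

φ(25) = φ(5^2) = 5·(5−1) = 20 = 2^2 · 5.
Test 16^(20/q) mod 25 for each prime factor q of 20:
16^10 ≡ 1 (mod 25)  [q = 2: ≡ 1 ✗]
16^4 ≡ 11 (mod 25)  [q = 5: ≢ 1 ✓]
16^10 ≡ 1 shows ord(16) | 10, strictly less than φ(25); not a primitive root.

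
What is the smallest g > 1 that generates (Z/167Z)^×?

5

φ(167) = 167 − 1 = 166 = 2 · 83.
g is a primitive root iff g^(166/q) ≢ 1 (mod 167) for each prime q ∈ {2, 83}.
g = 2: 2^83 ≡ 1 — hits 1, so not a primitive root.
g = 3: 3^83 ≡ 1 — hits 1, so not a primitive root.
g = 4: 4^83 ≡ 1 — hits 1, so not a primitive root.
g = 5: 5^83 ≡ 166; 5^2 ≡ 25 — none is 1, so 5 is a primitive root.
So 5 is the smallest generator of (Z/167Z)^×.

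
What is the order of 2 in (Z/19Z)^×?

18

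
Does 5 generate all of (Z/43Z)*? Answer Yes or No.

φ(43) = 43 − 1 = 42 = 2 · 3 · 7.
An element g generates (Z/43Z)^× iff g^(42/q) ≢ 1 (mod 43) for each prime q ∈ {2, 3, 7}.
5^21 ≡ 42 (mod 43)  [q = 2: ≢ 1 ✓]
5^14 ≡ 36 (mod 43)  [q = 3: ≢ 1 ✓]
5^6 ≡ 16 (mod 43)  [q = 7: ≢ 1 ✓]
All checks pass, so 5 has order 42 and is a primitive root modulo 43.

Yes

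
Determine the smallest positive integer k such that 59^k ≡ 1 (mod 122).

60

Since 59 ∈ (Z/122Z)^×, its order divides φ(122) = φ(2)·φ(61) = 1·60 = 60 = 2^2 · 3 · 5.
Divisors of 60: 1, 2, 3, 4, 5, 6, 10, 12, 15, 20, 30, 60.
Evaluate successive powers at the divisors of 60:
59^1 ≡ 59 (mod 122)
59^2 ≡ 65 (mod 122)
59^3 ≡ 53 (mod 122)
59^4 ≡ 77 (mod 122)
59^5 ≡ 29 (mod 122)
59^6 ≡ 3 (mod 122)
59^10 ≡ 109 (mod 122)
59^12 ≡ 9 (mod 122)
59^15 ≡ 111 (mod 122)
59^20 ≡ 47 (mod 122)
59^30 ≡ 121 (mod 122)
59^60 ≡ 1 (mod 122) ✓
So ord_122(59) = 60.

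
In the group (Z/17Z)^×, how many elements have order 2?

φ(17) = 17 − 1 = 16 = 2^4.
Since (Z/17Z)^× is cyclic of order 16, the number of elements of order d is φ(d) when d | 16 and 0 otherwise.
2 | 16, and φ(2) = 2 − 1 = 1.

1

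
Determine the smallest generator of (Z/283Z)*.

3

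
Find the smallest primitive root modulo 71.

7

φ(71) = 71 − 1 = 70 = 2 · 5 · 7.
Test candidates g = 2, 3, … against the prime factors q ∈ {2, 5, 7} of φ(71): g is a generator iff g^(70/q) ≢ 1 for every such q.
g = 2: 2^35 ≡ 1 — hits 1, so not a primitive root.
g = 3: 3^35 ≡ 1 — hits 1, so not a primitive root.
g = 4: 4^35 ≡ 1 — hits 1, so not a primitive root.
g = 5: 5^35 ≡ 1 — hits 1, so not a primitive root.
g = 6: 6^35 ≡ 1 — hits 1, so not a primitive root.
g = 7: 7^35 ≡ 70; 7^14 ≡ 54; 7^10 ≡ 45 — none is 1, so 7 is a primitive root.
The smallest primitive root modulo 71 is 7.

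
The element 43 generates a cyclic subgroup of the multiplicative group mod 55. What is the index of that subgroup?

10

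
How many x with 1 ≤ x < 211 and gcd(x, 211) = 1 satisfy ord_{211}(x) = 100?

0

φ(211) = 211 − 1 = 210 = 2 · 3 · 5 · 7.
In a cyclic group of order 210, there are φ(d) elements of order d for each divisor d of 210, and zero for non-divisors.
100 does not divide 210, so no element of (Z/211Z)^× has order 100.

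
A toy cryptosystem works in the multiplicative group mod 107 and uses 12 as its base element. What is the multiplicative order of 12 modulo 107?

53

The order of 12 must divide φ(107) = 107 − 1 = 106 = 2 · 53.
Divisors of 106: 1, 2, 53, 106.
Check 12^d mod 107 for each divisor in increasing order:
12^1 ≡ 12
12^2 ≡ 37
12^53 ≡ 1
Therefore the multiplicative order of 12 modulo 107 is 53.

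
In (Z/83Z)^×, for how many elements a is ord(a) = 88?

φ(83) = 83 − 1 = 82 = 2 · 41.
Since (Z/83Z)^× is cyclic of order 82, the number of elements of order d is φ(d) when d | 82 and 0 otherwise.
Since 88 ∤ 82, the count is 0.

0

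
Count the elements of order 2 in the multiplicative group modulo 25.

1

φ(25) = φ(5^2) = 5·(5−1) = 20 = 2^2 · 5.
Since (Z/25Z)^× is cyclic of order 20, the number of elements of order d is φ(d) when d | 20 and 0 otherwise.
2 | 20, and φ(2) = 2 − 1 = 1.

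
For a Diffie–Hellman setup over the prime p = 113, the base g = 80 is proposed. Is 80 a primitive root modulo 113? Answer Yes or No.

Yes

φ(113) = 113 − 1 = 112 = 2^4 · 7.
80 is a primitive root mod 113 iff 80^(φ(113)/q) ≢ 1 for every prime q | φ(113), i.e. q ∈ {2, 7}.
80^56 ≡ 112 (mod 113)  [q = 2: ≢ 1 ✓]
80^16 ≡ 109 (mod 113)  [q = 7: ≢ 1 ✓]
None equal 1, so ord_113(80) = 112: 80 is a primitive root.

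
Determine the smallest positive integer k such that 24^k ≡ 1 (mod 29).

ord(24) | φ(29) = 29 − 1 = 28 = 2^2 · 7.
Divisors of 28: 1, 2, 4, 7, 14, 28.
Check 24^d mod 29 for each divisor in increasing order:
24^1 ≡ 24 (mod 29)
24^2 ≡ 25 (mod 29)
24^4 ≡ 16 (mod 29)
24^7 ≡ 1 (mod 29) ✓
So ord_29(24) = 7.

7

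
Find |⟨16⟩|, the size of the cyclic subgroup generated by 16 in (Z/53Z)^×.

The order of 16 must divide φ(53) = 53 − 1 = 52 = 2^2 · 13.
Divisors of 52: 1, 2, 4, 13, 26, 52.
Test each divisor d:
16^1 ≡ 16 (mod 53)
16^2 ≡ 44 (mod 53)
16^4 ≡ 28 (mod 53)
16^13 ≡ 1 (mod 53) ✓
Hence ord(16) = 13.

13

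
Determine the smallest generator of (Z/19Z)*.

φ(19) = 19 − 1 = 18 = 2 · 3^2.
Test candidates g = 2, 3, … against the prime factors q ∈ {2, 3} of φ(19): g is a generator iff g^(18/q) ≢ 1 for every such q.
g = 2: 2^9 ≡ 18; 2^6 ≡ 7 — none is 1, so 2 is a primitive root.
So 2 is the smallest generator of (Z/19Z)^×.

2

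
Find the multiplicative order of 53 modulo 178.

44

By Lagrange's theorem, ord_178(53) divides φ(178) = φ(2)·φ(89) = 1·88 = 88 = 2^3 · 11.
Divisors of 88: 1, 2, 4, 8, 11, 22, 44, 88.
Check 53^d mod 178 for each divisor in increasing order:
53^1 ≡ 53 (mod 178)
53^2 ≡ 139 (mod 178)
53^4 ≡ 97 (mod 178)
53^8 ≡ 153 (mod 178)
53^11 ≡ 55 (mod 178)
53^22 ≡ 177 (mod 178)
53^44 ≡ 1 (mod 178) ✓
So ord_178(53) = 44.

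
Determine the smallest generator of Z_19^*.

2

φ(19) = 19 − 1 = 18 = 2 · 3^2.
Test candidates g = 2, 3, … against the prime factors q ∈ {2, 3} of φ(19): g is a generator iff g^(18/q) ≢ 1 for every such q.
g = 2: 2^9 ≡ 18; 2^6 ≡ 7 — none is 1, so 2 is a primitive root.
Hence the least primitive root of 19 is 2.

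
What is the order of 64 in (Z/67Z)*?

11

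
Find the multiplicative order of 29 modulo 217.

10

ord(29) | φ(217) = φ(7·31) = (7−1)·(31−1) = 6·30 = 180 = 2^2 · 3^2 · 5.
Divisors of 180: 1, 2, 3, 4, 5, 6, 9, 10, 12, 15, 18, 20, 30, 36, 45, 60, 90, 180.
Compute 29^d (mod 217) for the divisors d until we hit 1:
29^1 ≡ 29 (mod 217)
29^2 ≡ 190 (mod 217)
29^3 ≡ 85 (mod 217)
29^4 ≡ 78 (mod 217)
29^5 ≡ 92 (mod 217)
29^6 ≡ 64 (mod 217)
29^9 ≡ 15 (mod 217)
29^10 ≡ 1 (mod 217) ✓
So ord_217(29) = 10.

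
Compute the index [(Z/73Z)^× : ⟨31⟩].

Since 31 ∈ (Z/73Z)^×, its order divides φ(73) = 73 − 1 = 72 = 2^3 · 3^2.
Divisors of 72: 1, 2, 3, 4, 6, 8, 9, 12, 18, 24, 36, 72.
Evaluate successive powers at the divisors of 72:
31^1 ≡ 31 (mod 73)
31^2 ≡ 12 (mod 73)
31^3 ≡ 7 (mod 73)
31^4 ≡ 71 (mod 73)
31^6 ≡ 49 (mod 73)
31^8 ≡ 4 (mod 73)
31^9 ≡ 51 (mod 73)
31^12 ≡ 65 (mod 73)
31^18 ≡ 46 (mod 73)
31^24 ≡ 64 (mod 73)
31^36 ≡ 72 (mod 73)
31^72 ≡ 1 (mod 73) ✓
So ord_73(31) = 72, hence |⟨31⟩| = 72.
[(Z/73Z)^× : ⟨31⟩] = 72/72 = 1.

1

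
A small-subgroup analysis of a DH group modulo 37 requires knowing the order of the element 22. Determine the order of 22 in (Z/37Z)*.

Since 22 ∈ (Z/37Z)^×, its order divides φ(37) = 37 − 1 = 36 = 2^2 · 3^2.
Divisors of 36: 1, 2, 3, 4, 6, 9, 12, 18, 36.
Evaluate successive powers at the divisors of 36:
22^1 ≡ 22 (mod 37)
22^2 ≡ 3 (mod 37)
22^3 ≡ 29 (mod 37)
22^4 ≡ 9 (mod 37)
22^6 ≡ 27 (mod 37)
22^9 ≡ 6 (mod 37)
22^12 ≡ 26 (mod 37)
22^18 ≡ 36 (mod 37)
22^36 ≡ 1 (mod 37) ✓
Hence ord(22) = 36.

36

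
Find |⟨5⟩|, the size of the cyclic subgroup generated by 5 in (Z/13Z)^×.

4

By Lagrange's theorem, ord_13(5) divides φ(13) = 13 − 1 = 12 = 2^2 · 3.
Divisors of 12: 1, 2, 3, 4, 6, 12.
Compute 5^d (mod 13) for the divisors d until we hit 1:
5^1 ≡ 5
5^2 ≡ 12
5^3 ≡ 8
5^4 ≡ 1
Hence ord(5) = 4.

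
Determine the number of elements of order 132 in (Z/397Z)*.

40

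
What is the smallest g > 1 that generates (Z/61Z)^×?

2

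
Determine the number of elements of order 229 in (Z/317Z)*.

φ(317) = 317 − 1 = 316 = 2^2 · 79.
(Z/317Z)^× is cyclic (|G| = 316); a cyclic group of order m has exactly φ(d) elements of each order d | m, and none otherwise.
Since 229 ∤ 316, the count is 0.

0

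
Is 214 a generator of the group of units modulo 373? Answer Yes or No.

Yes

φ(373) = 373 − 1 = 372 = 2^2 · 3 · 31.
214 is a primitive root mod 373 iff 214^(φ(373)/q) ≢ 1 for every prime q | φ(373), i.e. q ∈ {2, 3, 31}.
214^186 ≡ 372 (mod 373)  [q = 2: ≢ 1 ✓]
214^124 ≡ 88 (mod 373)  [q = 3: ≢ 1 ✓]
214^12 ≡ 111 (mod 373)  [q = 31: ≢ 1 ✓]
All checks pass, so 214 has order 372 and is a primitive root modulo 373.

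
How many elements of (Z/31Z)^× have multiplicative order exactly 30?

8

φ(31) = 31 − 1 = 30 = 2 · 3 · 5.
In a cyclic group of order 30, there are φ(d) elements of order d for each divisor d of 30, and zero for non-divisors.
30 = 2 · 3 · 5 divides 30, and φ(30) = 8.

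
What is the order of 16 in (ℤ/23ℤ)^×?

11

ord(16) | φ(23) = 23 − 1 = 22 = 2 · 11.
Divisors of 22: 1, 2, 11, 22.
Evaluate successive powers at the divisors of 22:
16^1 ≡ 16 (mod 23)
16^2 ≡ 3 (mod 23)
16^11 ≡ 1 (mod 23) ✓
The smallest such exponent is 11, so the order of 16 is 11.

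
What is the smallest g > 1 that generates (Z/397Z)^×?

φ(397) = 397 − 1 = 396 = 2^2 · 3^2 · 11.
g is a primitive root iff g^(396/q) ≢ 1 (mod 397) for each prime q ∈ {2, 3, 11}.
g = 2: 2^198 ≡ 396; 2^132 ≡ 1 — hits 1, so not a primitive root.
g = 3: 3^198 ≡ 1 — hits 1, so not a primitive root.
g = 4: 4^198 ≡ 1 — hits 1, so not a primitive root.
g = 5: 5^198 ≡ 396; 5^132 ≡ 362; 5^36 ≡ 290 — none is 1, so 5 is a primitive root.
Hence the least primitive root of 397 is 5.

5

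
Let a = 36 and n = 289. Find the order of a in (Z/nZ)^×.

136

By Lagrange's theorem, ord_289(36) divides φ(289) = φ(17^2) = 17·(17−1) = 272 = 2^4 · 17.
Divisors of 272: 1, 2, 4, 8, 16, 17, 34, 68, 136, 272.
Compute 36^d (mod 289) for the divisors d until we hit 1:
36^1 ≡ 36
36^2 ≡ 140
36^4 ≡ 237
36^8 ≡ 103
36^16 ≡ 205
36^17 ≡ 155
36^34 ≡ 38
36^68 ≡ 288
36^136 ≡ 1
Therefore the multiplicative order of 36 modulo 289 is 136.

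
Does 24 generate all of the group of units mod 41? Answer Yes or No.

φ(41) = 41 − 1 = 40 = 2^3 · 5.
An element g generates (Z/41Z)^× iff g^(40/q) ≢ 1 (mod 41) for each prime q ∈ {2, 5}.
24^20 ≡ 40 (mod 41)  [q = 2: ≢ 1 ✓]
24^8 ≡ 16 (mod 41)  [q = 5: ≢ 1 ✓]
Every test exponent gives a nontrivial residue, hence 24 generates the full group.

Yes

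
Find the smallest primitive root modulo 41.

φ(41) = 41 − 1 = 40 = 2^3 · 5.
g is a primitive root iff g^(40/q) ≢ 1 (mod 41) for each prime q ∈ {2, 5}.
g = 2: 2^20 ≡ 1 — hits 1, so not a primitive root.
g = 3: 3^20 ≡ 40; 3^8 ≡ 1 — hits 1, so not a primitive root.
g = 4: 4^20 ≡ 1 — hits 1, so not a primitive root.
g = 5: 5^20 ≡ 1 — hits 1, so not a primitive root.
g = 6: 6^20 ≡ 40; 6^8 ≡ 10 — none is 1, so 6 is a primitive root.
Hence the least primitive root of 41 is 6.

6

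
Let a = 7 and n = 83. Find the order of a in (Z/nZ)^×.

ord(7) | φ(83) = 83 − 1 = 82 = 2 · 41.
Divisors of 82: 1, 2, 41, 82.
Check 7^d mod 83 for each divisor in increasing order:
7^1 ≡ 7 (mod 83)
7^2 ≡ 49 (mod 83)
7^41 ≡ 1 (mod 83) ✓
Hence ord(7) = 41.

41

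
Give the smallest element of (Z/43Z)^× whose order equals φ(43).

φ(43) = 43 − 1 = 42 = 2 · 3 · 7.
g is a primitive root iff g^(42/q) ≢ 1 (mod 43) for each prime q ∈ {2, 3, 7}.
g = 2: 2^21 ≡ 42; 2^14 ≡ 1 — hits 1, so not a primitive root.
g = 3: 3^21 ≡ 42; 3^14 ≡ 36; 3^6 ≡ 41 — none is 1, so 3 is a primitive root.
Hence the least primitive root of 43 is 3.

3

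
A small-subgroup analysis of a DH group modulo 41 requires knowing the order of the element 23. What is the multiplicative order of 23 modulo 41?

ord(23) | φ(41) = 41 − 1 = 40 = 2^3 · 5.
Divisors of 40: 1, 2, 4, 5, 8, 10, 20, 40.
Test each divisor d:
23^1 ≡ 23
23^2 ≡ 37
23^4 ≡ 16
23^5 ≡ 40
23^8 ≡ 10
23^10 ≡ 1
Therefore the multiplicative order of 23 modulo 41 is 10.

10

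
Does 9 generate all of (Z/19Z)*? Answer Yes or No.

φ(19) = 19 − 1 = 18 = 2 · 3^2.
9 is a primitive root mod 19 iff 9^(φ(19)/q) ≢ 1 for every prime q | φ(19), i.e. q ∈ {2, 3}.
9^9 ≡ 1 (mod 19)  [q = 2: ≡ 1 ✗]
9^6 ≡ 11 (mod 19)  [q = 3: ≢ 1 ✓]
9^9 ≡ 1 shows ord(9) | 9, strictly less than φ(19); not a primitive root.

No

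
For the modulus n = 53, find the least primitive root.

φ(53) = 53 − 1 = 52 = 2^2 · 13.
Test candidates g = 2, 3, … against the prime factors q ∈ {2, 13} of φ(53): g is a generator iff g^(52/q) ≢ 1 for every such q.
g = 2: 2^26 ≡ 52; 2^4 ≡ 16 — none is 1, so 2 is a primitive root.
The smallest primitive root modulo 53 is 2.

2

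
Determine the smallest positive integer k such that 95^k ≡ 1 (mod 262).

130

Since 95 ∈ (Z/262Z)^×, its order divides φ(262) = φ(2)·φ(131) = 1·130 = 130 = 2 · 5 · 13.
Divisors of 130: 1, 2, 5, 10, 13, 26, 65, 130.
Compute 95^d (mod 262) for the divisors d until we hit 1:
95^1 ≡ 95 (mod 262)
95^2 ≡ 117 (mod 262)
95^5 ≡ 149 (mod 262)
95^10 ≡ 193 (mod 262)
95^13 ≡ 201 (mod 262)
95^26 ≡ 53 (mod 262)
95^65 ≡ 261 (mod 262)
95^130 ≡ 1 (mod 262) ✓
Therefore the multiplicative order of 95 modulo 262 is 130.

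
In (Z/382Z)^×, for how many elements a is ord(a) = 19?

18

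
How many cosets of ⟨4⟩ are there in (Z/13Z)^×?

2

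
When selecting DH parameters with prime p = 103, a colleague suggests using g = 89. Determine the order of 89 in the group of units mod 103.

Since 89 ∈ (Z/103Z)^×, its order divides φ(103) = 103 − 1 = 102 = 2 · 3 · 17.
Divisors of 102: 1, 2, 3, 6, 17, 34, 51, 102.
Test each divisor d:
89^1 ≡ 89
89^2 ≡ 93
89^3 ≡ 37
89^6 ≡ 30
89^17 ≡ 102
89^34 ≡ 1
Therefore the multiplicative order of 89 modulo 103 is 34.

34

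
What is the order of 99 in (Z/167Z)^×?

83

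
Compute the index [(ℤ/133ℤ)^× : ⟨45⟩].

18

By Lagrange's theorem, ord_133(45) divides φ(133) = φ(7·19) = (7−1)·(19−1) = 6·18 = 108 = 2^2 · 3^3.
Divisors of 108: 1, 2, 3, 4, 6, 9, 12, 18, 27, 36, 54, 108.
Compute 45^d (mod 133) for the divisors d until we hit 1:
45^1 ≡ 45 (mod 133)
45^2 ≡ 30 (mod 133)
45^3 ≡ 20 (mod 133)
45^4 ≡ 102 (mod 133)
45^6 ≡ 1 (mod 133) ✓
So ord_133(45) = 6, hence |⟨45⟩| = 6.
Index = |(Z/133Z)^×| / |⟨45⟩| = 108 / 6 = 18.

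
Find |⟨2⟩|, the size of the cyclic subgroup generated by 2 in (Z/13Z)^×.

The order of 2 must divide φ(13) = 13 − 1 = 12 = 2^2 · 3.
Divisors of 12: 1, 2, 3, 4, 6, 12.
Evaluate successive powers at the divisors of 12:
2^1 ≡ 2 (mod 13)
2^2 ≡ 4 (mod 13)
2^3 ≡ 8 (mod 13)
2^4 ≡ 3 (mod 13)
2^6 ≡ 12 (mod 13)
2^12 ≡ 1 (mod 13) ✓
So ord_13(2) = 12.

12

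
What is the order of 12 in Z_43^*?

By Lagrange's theorem, ord_43(12) divides φ(43) = 43 − 1 = 42 = 2 · 3 · 7.
Divisors of 42: 1, 2, 3, 6, 7, 14, 21, 42.
Evaluate successive powers at the divisors of 42:
12^1 ≡ 12 (mod 43)
12^2 ≡ 15 (mod 43)
12^3 ≡ 8 (mod 43)
12^6 ≡ 21 (mod 43)
12^7 ≡ 37 (mod 43)
12^14 ≡ 36 (mod 43)
12^21 ≡ 42 (mod 43)
12^42 ≡ 1 (mod 43) ✓
Hence ord(12) = 42.

42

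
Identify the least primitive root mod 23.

5

φ(23) = 23 − 1 = 22 = 2 · 11.
Test candidates g = 2, 3, … against the prime factors q ∈ {2, 11} of φ(23): g is a generator iff g^(22/q) ≢ 1 for every such q.
g = 2: 2^11 ≡ 1 — hits 1, so not a primitive root.
g = 3: 3^11 ≡ 1 — hits 1, so not a primitive root.
g = 4: 4^11 ≡ 1 — hits 1, so not a primitive root.
g = 5: 5^11 ≡ 22; 5^2 ≡ 2 — none is 1, so 5 is a primitive root.
So 5 is the smallest generator of (Z/23Z)^×.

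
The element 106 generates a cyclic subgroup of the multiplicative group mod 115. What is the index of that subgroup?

4

Since 106 ∈ (Z/115Z)^×, its order divides φ(115) = φ(5·23) = (5−1)·(23−1) = 4·22 = 88 = 2^3 · 11.
Divisors of 88: 1, 2, 4, 8, 11, 22, 44, 88.
Test each divisor d:
106^1 ≡ 106
106^2 ≡ 81
106^4 ≡ 6
106^8 ≡ 36
106^11 ≡ 91
106^22 ≡ 1
The order of 106 is 22, so the subgroup it generates has 22 elements.
[(Z/115Z)^× : ⟨106⟩] = 88/22 = 4.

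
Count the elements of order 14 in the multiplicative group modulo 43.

φ(43) = 43 − 1 = 42 = 2 · 3 · 7.
In a cyclic group of order 42, there are φ(d) elements of order d for each divisor d of 42, and zero for non-divisors.
14 = 2 · 7 divides 42, and φ(14) = 6.

6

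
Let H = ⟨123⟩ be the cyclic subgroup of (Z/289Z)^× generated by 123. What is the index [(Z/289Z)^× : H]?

By Lagrange's theorem, ord_289(123) divides φ(289) = φ(17^2) = 17·(17−1) = 272 = 2^4 · 17.
Divisors of 272: 1, 2, 4, 8, 16, 17, 34, 68, 136, 272.
Test each divisor d:
123^1 ≡ 123 (mod 289)
123^2 ≡ 101 (mod 289)
123^4 ≡ 86 (mod 289)
123^8 ≡ 171 (mod 289)
123^16 ≡ 52 (mod 289)
123^17 ≡ 38 (mod 289)
123^34 ≡ 288 (mod 289)
123^68 ≡ 1 (mod 289) ✓
So ord_289(123) = 68, hence |⟨123⟩| = 68.
[(Z/289Z)^× : ⟨123⟩] = 272/68 = 4.

4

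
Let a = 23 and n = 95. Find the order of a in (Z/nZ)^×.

36

Since 23 ∈ (Z/95Z)^×, its order divides φ(95) = φ(5·19) = (5−1)·(19−1) = 4·18 = 72 = 2^3 · 3^2.
Divisors of 72: 1, 2, 3, 4, 6, 8, 9, 12, 18, 24, 36, 72.
Evaluate successive powers at the divisors of 72:
23^1 ≡ 23
23^2 ≡ 54
23^3 ≡ 7
23^4 ≡ 66
23^6 ≡ 49
23^8 ≡ 81
23^9 ≡ 58
23^12 ≡ 26
23^18 ≡ 39
23^24 ≡ 11
23^36 ≡ 1
So ord_95(23) = 36.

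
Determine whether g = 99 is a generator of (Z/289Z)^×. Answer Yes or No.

Yes

φ(289) = φ(17^2) = 17·(17−1) = 272 = 2^4 · 17.
99 is a primitive root mod 289 iff 99^(φ(289)/q) ≢ 1 for every prime q | φ(289), i.e. q ∈ {2, 17}.
99^136 ≡ 288 (mod 289)  [q = 2: ≢ 1 ✓]
99^16 ≡ 205 (mod 289)  [q = 17: ≢ 1 ✓]
All checks pass, so 99 has order 272 and is a primitive root modulo 289.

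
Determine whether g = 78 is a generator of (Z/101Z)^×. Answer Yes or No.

φ(101) = 101 − 1 = 100 = 2^2 · 5^2.
78 is a primitive root mod 101 iff 78^(φ(101)/q) ≢ 1 for every prime q | φ(101), i.e. q ∈ {2, 5}.
78^50 ≡ 1 (mod 101)  [q = 2: ≡ 1 ✗]
78^20 ≡ 95 (mod 101)  [q = 5: ≢ 1 ✓]
Since 78^50 ≡ 1, the order of 78 divides 50 < 100, so 78 is not a primitive root.

No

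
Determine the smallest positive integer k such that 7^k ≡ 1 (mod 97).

96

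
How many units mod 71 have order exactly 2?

1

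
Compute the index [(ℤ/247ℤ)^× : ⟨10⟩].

By Lagrange's theorem, ord_247(10) divides φ(247) = φ(13·19) = (13−1)·(19−1) = 12·18 = 216 = 2^3 · 3^3.
Divisors of 216: 1, 2, 3, 4, 6, 8, 9, 12, 18, 24, 27, 36, 54, 72, 108, 216.
Evaluate successive powers at the divisors of 216:
10^1 ≡ 10
10^2 ≡ 100
10^3 ≡ 12
10^4 ≡ 120
10^6 ≡ 144
10^8 ≡ 74
10^9 ≡ 246
10^12 ≡ 235
10^18 ≡ 1
The order of 10 is 18, so the subgroup it generates has 18 elements.
The index is φ(247) / ord(10) = 216 / 18 = 12.

12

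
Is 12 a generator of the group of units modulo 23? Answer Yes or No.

φ(23) = 23 − 1 = 22 = 2 · 11.
It suffices to check that the order of 12 is not a proper divisor of 22: compute 12^(22/q) for q ∈ {2, 11}.
12^11 ≡ 1 (mod 23)  [q = 2: ≡ 1 ✗]
12^2 ≡ 6 (mod 23)  [q = 11: ≢ 1 ✓]
The check at q = 2 fails, so 12 generates a proper subgroup.

No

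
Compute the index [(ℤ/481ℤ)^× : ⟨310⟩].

Since 310 ∈ (Z/481Z)^×, its order divides φ(481) = φ(13·37) = (13−1)·(37−1) = 12·36 = 432 = 2^4 · 3^3.
Divisors of 432: 1, 2, 3, 4, 6, 8, 9, 12, 16, 18, 24, 27, 36, 48, 54, 72, 108, 144, 216, 432.
Test each divisor d:
310^1 ≡ 310
310^2 ≡ 381
310^3 ≡ 265
310^4 ≡ 380
310^6 ≡ 480
310^8 ≡ 100
310^9 ≡ 216
310^12 ≡ 1
Thus |⟨310⟩| = ord(310) = 12.
Index = |(Z/481Z)^×| / |⟨310⟩| = 432 / 12 = 36.

36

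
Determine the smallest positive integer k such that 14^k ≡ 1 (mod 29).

Since 14 ∈ (Z/29Z)^×, its order divides φ(29) = 29 − 1 = 28 = 2^2 · 7.
Divisors of 28: 1, 2, 4, 7, 14, 28.
Evaluate successive powers at the divisors of 28:
14^1 ≡ 14
14^2 ≡ 22
14^4 ≡ 20
14^7 ≡ 12
14^14 ≡ 28
14^28 ≡ 1
The smallest such exponent is 28, so the order of 14 is 28.

28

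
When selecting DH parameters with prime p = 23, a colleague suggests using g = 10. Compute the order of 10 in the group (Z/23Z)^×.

22

The order of 10 must divide φ(23) = 23 − 1 = 22 = 2 · 11.
Divisors of 22: 1, 2, 11, 22.
Check 10^d mod 23 for each divisor in increasing order:
10^1 ≡ 10
10^2 ≡ 8
10^11 ≡ 22
10^22 ≡ 1
Hence ord(10) = 22.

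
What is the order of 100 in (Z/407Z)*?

The order of 100 must divide φ(407) = φ(11·37) = (11−1)·(37−1) = 10·36 = 360 = 2^3 · 3^2 · 5.
Divisors of 360: 1, 2, 3, 4, 5, 6, 8, 9, 10, 12, 15, 18, 20, 24, 30, 36, 40, 45, 60, 72, 90, 120, 180, 360.
Test each divisor d:
100^1 ≡ 100 (mod 407)
100^2 ≡ 232 (mod 407)
100^3 ≡ 1 (mod 407) ✓
Hence ord(100) = 3.

3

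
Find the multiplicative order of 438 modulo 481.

12

ord(438) | φ(481) = φ(13·37) = (13−1)·(37−1) = 12·36 = 432 = 2^4 · 3^3.
Divisors of 432: 1, 2, 3, 4, 6, 8, 9, 12, 16, 18, 24, 27, 36, 48, 54, 72, 108, 144, 216, 432.
Check 438^d mod 481 for each divisor in increasing order:
438^1 ≡ 438 (mod 481)
438^2 ≡ 406 (mod 481)
438^3 ≡ 339 (mod 481)
438^4 ≡ 334 (mod 481)
438^6 ≡ 443 (mod 481)
438^8 ≡ 445 (mod 481)
438^9 ≡ 105 (mod 481)
438^12 ≡ 1 (mod 481) ✓
So ord_481(438) = 12.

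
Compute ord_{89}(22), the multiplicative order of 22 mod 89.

ord(22) | φ(89) = 89 − 1 = 88 = 2^3 · 11.
Divisors of 88: 1, 2, 4, 8, 11, 22, 44, 88.
Check 22^d mod 89 for each divisor in increasing order:
22^1 ≡ 22 (mod 89)
22^2 ≡ 39 (mod 89)
22^4 ≡ 8 (mod 89)
22^8 ≡ 64 (mod 89)
22^11 ≡ 88 (mod 89)
22^22 ≡ 1 (mod 89) ✓
Hence ord(22) = 22.

22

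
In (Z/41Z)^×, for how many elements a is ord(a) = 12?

φ(41) = 41 − 1 = 40 = 2^3 · 5.
(Z/41Z)^× is cyclic (|G| = 40); a cyclic group of order m has exactly φ(d) elements of each order d | m, and none otherwise.
Since 12 ∤ 40, the count is 0.

0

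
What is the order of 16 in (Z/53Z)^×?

By Lagrange's theorem, ord_53(16) divides φ(53) = 53 − 1 = 52 = 2^2 · 13.
Divisors of 52: 1, 2, 4, 13, 26, 52.
Test each divisor d:
16^1 ≡ 16 (mod 53)
16^2 ≡ 44 (mod 53)
16^4 ≡ 28 (mod 53)
16^13 ≡ 1 (mod 53) ✓
So ord_53(16) = 13.

13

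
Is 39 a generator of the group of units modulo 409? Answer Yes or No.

Yes

φ(409) = 409 − 1 = 408 = 2^3 · 3 · 17.
It suffices to check that the order of 39 is not a proper divisor of 408: compute 39^(408/q) for q ∈ {2, 3, 17}.
39^204 ≡ 408 (mod 409)  [q = 2: ≢ 1 ✓]
39^136 ≡ 53 (mod 409)  [q = 3: ≢ 1 ✓]
39^24 ≡ 82 (mod 409)  [q = 17: ≢ 1 ✓]
All checks pass, so 39 has order 408 and is a primitive root modulo 409.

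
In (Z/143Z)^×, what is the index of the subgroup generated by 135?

6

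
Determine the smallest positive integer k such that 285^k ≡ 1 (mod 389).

ord(285) | φ(389) = 389 − 1 = 388 = 2^2 · 97.
Divisors of 388: 1, 2, 4, 97, 194, 388.
Evaluate successive powers at the divisors of 388:
285^1 ≡ 285 (mod 389)
285^2 ≡ 313 (mod 389)
285^4 ≡ 330 (mod 389)
285^97 ≡ 115 (mod 389)
285^194 ≡ 388 (mod 389)
285^388 ≡ 1 (mod 389) ✓
The smallest such exponent is 388, so the order of 285 is 388.

388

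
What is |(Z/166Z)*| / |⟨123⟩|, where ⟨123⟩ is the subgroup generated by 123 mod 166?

2

The order of 123 must divide φ(166) = φ(2)·φ(83) = 1·82 = 82 = 2 · 41.
Divisors of 82: 1, 2, 41, 82.
Evaluate successive powers at the divisors of 82:
123^1 ≡ 123 (mod 166)
123^2 ≡ 23 (mod 166)
123^41 ≡ 1 (mod 166) ✓
So ord_166(123) = 41, hence |⟨123⟩| = 41.
[(Z/166Z)^× : ⟨123⟩] = 82/41 = 2.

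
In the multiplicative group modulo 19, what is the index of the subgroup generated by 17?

2

The order of 17 must divide φ(19) = 19 − 1 = 18 = 2 · 3^2.
Divisors of 18: 1, 2, 3, 6, 9, 18.
Test each divisor d:
17^1 ≡ 17 (mod 19)
17^2 ≡ 4 (mod 19)
17^3 ≡ 11 (mod 19)
17^6 ≡ 7 (mod 19)
17^9 ≡ 1 (mod 19) ✓
Thus |⟨17⟩| = ord(17) = 9.
Index = |(Z/19Z)^×| / |⟨17⟩| = 18 / 9 = 2.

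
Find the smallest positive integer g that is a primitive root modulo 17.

φ(17) = 17 − 1 = 16 = 2^4.
g is a primitive root iff g^(16/q) ≢ 1 (mod 17) for each prime q ∈ {2}.
g = 2: 2^8 ≡ 1 — hits 1, so not a primitive root.
g = 3: 3^8 ≡ 16 — none is 1, so 3 is a primitive root.
Hence the least primitive root of 17 is 3.

3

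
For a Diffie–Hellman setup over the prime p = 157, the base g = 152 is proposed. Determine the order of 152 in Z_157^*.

156

The order of 152 must divide φ(157) = 157 − 1 = 156 = 2^2 · 3 · 13.
Divisors of 156: 1, 2, 3, 4, 6, 12, 13, 26, 39, 52, 78, 156.
Check 152^d mod 157 for each divisor in increasing order:
152^1 ≡ 152
152^2 ≡ 25
152^3 ≡ 32
152^4 ≡ 154
152^6 ≡ 82
152^12 ≡ 130
152^13 ≡ 135
152^26 ≡ 13
152^39 ≡ 28
152^52 ≡ 12
152^78 ≡ 156
152^156 ≡ 1
The smallest such exponent is 156, so the order of 152 is 156.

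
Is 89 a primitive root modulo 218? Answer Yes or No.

φ(218) = φ(2)·φ(109) = 1·108 = 108 = 2^2 · 3^3.
89 is a primitive root mod 218 iff 89^(φ(218)/q) ≢ 1 for every prime q | φ(218), i.e. q ∈ {2, 3}.
89^54 ≡ 1 (mod 218)  [q = 2: ≡ 1 ✗]
89^36 ≡ 63 (mod 218)  [q = 3: ≢ 1 ✓]
The check at q = 2 fails, so 89 generates a proper subgroup.

No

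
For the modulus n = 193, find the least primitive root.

φ(193) = 193 − 1 = 192 = 2^6 · 3.
Test candidates g = 2, 3, … against the prime factors q ∈ {2, 3} of φ(193): g is a generator iff g^(192/q) ≢ 1 for every such q.
g = 2: 2^96 ≡ 1 — hits 1, so not a primitive root.
g = 3: 3^96 ≡ 1 — hits 1, so not a primitive root.
g = 4: 4^96 ≡ 1 — hits 1, so not a primitive root.
g = 5: 5^96 ≡ 192; 5^64 ≡ 84 — none is 1, so 5 is a primitive root.
So 5 is the smallest generator of (Z/193Z)^×.

5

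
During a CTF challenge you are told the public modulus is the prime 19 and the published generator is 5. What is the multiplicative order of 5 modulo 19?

9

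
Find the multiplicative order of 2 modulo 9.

6

By Lagrange's theorem, ord_9(2) divides φ(9) = φ(3^2) = 3·(3−1) = 6 = 2 · 3.
Divisors of 6: 1, 2, 3, 6.
Compute 2^d (mod 9) for the divisors d until we hit 1:
2^1 ≡ 2
2^2 ≡ 4
2^3 ≡ 8
2^6 ≡ 1
The smallest such exponent is 6, so the order of 2 is 6.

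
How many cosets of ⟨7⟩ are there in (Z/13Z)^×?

1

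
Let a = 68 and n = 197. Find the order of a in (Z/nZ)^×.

By Lagrange's theorem, ord_197(68) divides φ(197) = 197 − 1 = 196 = 2^2 · 7^2.
Divisors of 196: 1, 2, 4, 7, 14, 28, 49, 98, 196.
Check 68^d mod 197 for each divisor in increasing order:
68^1 ≡ 68
68^2 ≡ 93
68^4 ≡ 178
68^7 ≡ 14
68^14 ≡ 196
68^28 ≡ 1
The smallest such exponent is 28, so the order of 68 is 28.

28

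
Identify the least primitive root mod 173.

φ(173) = 173 − 1 = 172 = 2^2 · 43.
g is a primitive root iff g^(172/q) ≢ 1 (mod 173) for each prime q ∈ {2, 43}.
g = 2: 2^86 ≡ 172; 2^4 ≡ 16 — none is 1, so 2 is a primitive root.
Hence the least primitive root of 173 is 2.

2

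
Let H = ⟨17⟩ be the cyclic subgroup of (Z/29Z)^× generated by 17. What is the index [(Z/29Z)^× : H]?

By Lagrange's theorem, ord_29(17) divides φ(29) = 29 − 1 = 28 = 2^2 · 7.
Divisors of 28: 1, 2, 4, 7, 14, 28.
Evaluate successive powers at the divisors of 28:
17^1 ≡ 17 (mod 29)
17^2 ≡ 28 (mod 29)
17^4 ≡ 1 (mod 29) ✓
The order of 17 is 4, so the subgroup it generates has 4 elements.
The index is φ(29) / ord(17) = 28 / 4 = 7.

7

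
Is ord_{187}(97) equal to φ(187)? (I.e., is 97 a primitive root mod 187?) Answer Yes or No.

No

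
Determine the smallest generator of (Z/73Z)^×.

5

φ(73) = 73 − 1 = 72 = 2^3 · 3^2.
g is a primitive root iff g^(72/q) ≢ 1 (mod 73) for each prime q ∈ {2, 3}.
g = 2: 2^36 ≡ 1 — hits 1, so not a primitive root.
g = 3: 3^36 ≡ 1 — hits 1, so not a primitive root.
g = 4: 4^36 ≡ 1 — hits 1, so not a primitive root.
g = 5: 5^36 ≡ 72; 5^24 ≡ 8 — none is 1, so 5 is a primitive root.
So 5 is the smallest generator of (Z/73Z)^×.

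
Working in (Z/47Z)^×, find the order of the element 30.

46

By Lagrange's theorem, ord_47(30) divides φ(47) = 47 − 1 = 46 = 2 · 23.
Divisors of 46: 1, 2, 23, 46.
Check 30^d mod 47 for each divisor in increasing order:
30^1 ≡ 30 (mod 47)
30^2 ≡ 7 (mod 47)
30^23 ≡ 46 (mod 47)
30^46 ≡ 1 (mod 47) ✓
Hence ord(30) = 46.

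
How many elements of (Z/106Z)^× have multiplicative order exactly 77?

φ(106) = φ(2)·φ(53) = 1·52 = 52 = 2^2 · 13.
In a cyclic group of order 52, there are φ(d) elements of order d for each divisor d of 52, and zero for non-divisors.
Here 52 is not a multiple of 77, so there are no elements of order 77.

0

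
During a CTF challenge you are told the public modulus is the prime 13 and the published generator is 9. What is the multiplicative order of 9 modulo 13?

3

ord(9) | φ(13) = 13 − 1 = 12 = 2^2 · 3.
Divisors of 12: 1, 2, 3, 4, 6, 12.
Evaluate successive powers at the divisors of 12:
9^1 ≡ 9
9^2 ≡ 3
9^3 ≡ 1
Therefore the multiplicative order of 9 modulo 13 is 3.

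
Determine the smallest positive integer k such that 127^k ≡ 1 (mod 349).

116

Since 127 ∈ (Z/349Z)^×, its order divides φ(349) = 349 − 1 = 348 = 2^2 · 3 · 29.
Divisors of 348: 1, 2, 3, 4, 6, 12, 29, 58, 87, 116, 174, 348.
Evaluate successive powers at the divisors of 348:
127^1 ≡ 127 (mod 349)
127^2 ≡ 75 (mod 349)
127^3 ≡ 102 (mod 349)
127^4 ≡ 41 (mod 349)
127^6 ≡ 283 (mod 349)
127^12 ≡ 168 (mod 349)
127^29 ≡ 213 (mod 349)
127^58 ≡ 348 (mod 349)
127^87 ≡ 136 (mod 349)
127^116 ≡ 1 (mod 349) ✓
Therefore the multiplicative order of 127 modulo 349 is 116.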